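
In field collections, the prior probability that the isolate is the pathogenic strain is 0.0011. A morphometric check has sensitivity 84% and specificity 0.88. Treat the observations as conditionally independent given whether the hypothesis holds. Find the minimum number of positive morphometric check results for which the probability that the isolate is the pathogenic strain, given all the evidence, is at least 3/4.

5

Prior odds: 0.0011 ÷ 0.9989 = 11/9989.
False-positive rate = 1 − 0.88 = 0.12; likelihood ratio of a positive = 0.84/0.12 = 7.
Target odds: 0.75 ÷ 0.25 = 3.
Need (11/9989) × 7ⁿ ≥ 3, i.e. 7ⁿ ≥ 29967/11.
7⁴ = 2401 falls short of 29967/11 but 7⁵ = 16807 reaches it, so n = 5.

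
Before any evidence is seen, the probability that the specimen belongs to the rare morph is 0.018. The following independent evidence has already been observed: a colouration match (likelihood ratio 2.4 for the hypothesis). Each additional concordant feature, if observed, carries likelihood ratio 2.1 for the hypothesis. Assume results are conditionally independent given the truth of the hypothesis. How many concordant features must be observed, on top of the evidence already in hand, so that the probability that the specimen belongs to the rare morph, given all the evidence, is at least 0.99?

Prior odds = 0.018/0.982 = 9/491.
Bayes factor of the evidence already in hand = 2.4.
Odds after that evidence = (9/491) × 2.4 = 108/2455.
Target odds = 0.99/0.01 = 99.
Need 2.1ⁿ ≥ 99 ÷ (108/2455) = 27005/12.
2.1¹⁰ ≈1667.99 falls short of 27005/12 but 2.1¹¹ ≈3502.78 reaches it, so n = 11.

11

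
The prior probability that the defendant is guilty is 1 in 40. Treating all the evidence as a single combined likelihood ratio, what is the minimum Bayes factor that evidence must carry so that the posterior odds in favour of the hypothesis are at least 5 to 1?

195

Prior odds = 0.025/0.975 = 1/39.
Target odds = 5.
Required Bayes factor = 5 ÷ (1/39) = 195.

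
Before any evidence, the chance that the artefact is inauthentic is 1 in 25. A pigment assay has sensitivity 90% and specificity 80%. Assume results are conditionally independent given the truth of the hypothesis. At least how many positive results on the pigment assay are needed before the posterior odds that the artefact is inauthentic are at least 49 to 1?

5

Prior odds: 0.04 ÷ 0.96 = 1/24.
False-positive rate = 1 − 0.8 = 0.2; likelihood ratio of a positive = 0.9/0.2 = 4.5.
Target odds = 49.
Require 4.5ⁿ ≥ 49 ÷ (1/24) = 1176.
4.5⁴ = 410.0625 falls short of 1176 but 4.5⁵ = 1845.28125 reaches it, so n = 5.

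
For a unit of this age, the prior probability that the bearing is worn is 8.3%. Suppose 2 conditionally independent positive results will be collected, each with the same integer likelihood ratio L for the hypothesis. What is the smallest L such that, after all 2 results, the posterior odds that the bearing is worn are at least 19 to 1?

Prior odds = 0.083/0.917 = 83/917.
Target odds = 19.
Need L² ≥ 19 ÷ (83/917) = 17423/83.
14² = 196 < 17423/83 ≤ 225 = 15², so L = 15.

15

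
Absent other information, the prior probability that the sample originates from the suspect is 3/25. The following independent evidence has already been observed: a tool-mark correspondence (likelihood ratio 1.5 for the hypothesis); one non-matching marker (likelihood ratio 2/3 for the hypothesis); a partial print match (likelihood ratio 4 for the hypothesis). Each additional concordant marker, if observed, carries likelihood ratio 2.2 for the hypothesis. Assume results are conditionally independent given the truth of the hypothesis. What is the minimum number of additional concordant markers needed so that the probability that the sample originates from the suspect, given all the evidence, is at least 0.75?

Prior odds = 0.12/0.88 = 3/22.
Combined Bayes factor of the evidence already in hand = 1.5 × (2/3) × 4 = 4.
Odds after that evidence = (3/22) × 4 = 6/11.
Target odds = 0.75/0.25 = 3.
Need 2.2ⁿ ≥ 3 ÷ (6/11) = 5.5.
2.2² = 4.84 falls short of 5.5 but 2.2³ = 10.648 reaches it, so n = 3.

3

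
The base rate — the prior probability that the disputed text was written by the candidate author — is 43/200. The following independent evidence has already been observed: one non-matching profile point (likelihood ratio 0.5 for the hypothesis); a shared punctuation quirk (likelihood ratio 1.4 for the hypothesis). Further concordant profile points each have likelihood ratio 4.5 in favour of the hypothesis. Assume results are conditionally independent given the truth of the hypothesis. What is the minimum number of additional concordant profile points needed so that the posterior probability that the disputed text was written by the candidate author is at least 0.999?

Prior odds = 0.215/0.785 = 43/157.
Combined Bayes factor of the evidence already in hand = 0.5 × 1.4 = 0.7.
Odds after that evidence = (43/157) × 0.7 = 301/1570.
Target odds = 0.999/0.001 = 999.
Need 4.5ⁿ ≥ 999 ÷ (301/1570) = 1568430/301.
4.5⁵ = 1845.28125 falls short of 1568430/301 but 4.5⁶ = 8303.765625 reaches it, so n = 6.

6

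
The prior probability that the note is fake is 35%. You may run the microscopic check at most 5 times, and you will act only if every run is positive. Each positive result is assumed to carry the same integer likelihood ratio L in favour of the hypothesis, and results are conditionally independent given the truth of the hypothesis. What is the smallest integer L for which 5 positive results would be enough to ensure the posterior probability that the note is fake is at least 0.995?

Prior odds = 0.35/0.65 = 7/13.
Target odds = 0.995/0.005 = 199.
Need L⁵ ≥ 199 ÷ (7/13) = 2587/7.
3⁵ = 243 < 2587/7 ≤ 1024 = 4⁵, so L = 4.

4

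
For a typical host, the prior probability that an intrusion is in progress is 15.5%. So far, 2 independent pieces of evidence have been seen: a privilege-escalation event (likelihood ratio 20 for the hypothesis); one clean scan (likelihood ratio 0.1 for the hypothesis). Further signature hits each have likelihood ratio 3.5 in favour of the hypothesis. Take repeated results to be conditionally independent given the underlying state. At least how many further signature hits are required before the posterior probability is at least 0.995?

6

Prior odds = 0.155/0.845 = 31/169.
Combined Bayes factor of the evidence already in hand = 20 × 0.1 = 2.
Odds after that evidence = (31/169) × 2 = 62/169.
Target odds = 0.995/0.005 = 199.
Need 3.5ⁿ ≥ 199 ÷ (62/169) = 33631/62.
3.5⁵ = 525.21875 falls short of 33631/62 but 3.5⁶ = 1838.265625 reaches it, so n = 6.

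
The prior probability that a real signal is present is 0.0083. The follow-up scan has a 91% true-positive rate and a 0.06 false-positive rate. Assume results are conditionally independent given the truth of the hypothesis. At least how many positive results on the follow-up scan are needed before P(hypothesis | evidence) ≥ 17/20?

Prior odds = 0.0083/0.9917 = 83/9917.
Likelihood ratio of a positive result = 0.91/0.06 = 91/6.
Target odds: 0.85 ÷ 0.15 = 17/3.
Require (91/6)ⁿ ≥ 17/3 ÷ (83/9917) = 168589/249.
(91/6)² = 8281/36 falls short of 168589/249 but (91/6)³ = 753571/216 reaches it, so n = 3.

3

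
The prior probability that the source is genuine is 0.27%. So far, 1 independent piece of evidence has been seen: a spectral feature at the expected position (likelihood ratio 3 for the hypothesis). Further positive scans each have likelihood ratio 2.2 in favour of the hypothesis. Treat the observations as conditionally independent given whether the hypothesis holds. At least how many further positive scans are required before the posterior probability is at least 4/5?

8

Prior odds = 0.0027/0.9973 = 27/9973.
Bayes factor of the evidence already in hand = 3.
Odds after that evidence = (27/9973) × 3 = 81/9973.
Target odds = 0.8/0.2 = 4.
Need 2.2ⁿ ≥ 4 ÷ (81/9973) = 39892/81.
2.2⁷ = 19487171/78125 falls short of 39892/81 but 2.2⁸ = 214358881/390625 reaches it, so n = 8.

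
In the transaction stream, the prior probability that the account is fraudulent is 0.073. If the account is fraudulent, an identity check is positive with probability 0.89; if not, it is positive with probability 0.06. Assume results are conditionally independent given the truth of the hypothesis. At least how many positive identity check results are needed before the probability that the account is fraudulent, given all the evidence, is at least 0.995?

3

Prior odds = 0.073/0.927 = 73/927.
Likelihood ratio of a positive = 0.89/0.06 = 89/6.
Target odds: 0.995 ÷ 0.005 = 199.
Require (89/6)ⁿ ≥ 199 ÷ (73/927) = 184473/73.
(89/6)² = 7921/36 falls short of 184473/73 but (89/6)³ = 704969/216 reaches it, so n = 3.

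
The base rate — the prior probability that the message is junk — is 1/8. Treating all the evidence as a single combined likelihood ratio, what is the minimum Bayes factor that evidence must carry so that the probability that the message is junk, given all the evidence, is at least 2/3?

14

Prior odds = 0.125/0.875 = 1/7.
Target odds = (2/3)/(1/3) = 2.
Required Bayes factor = 2 ÷ (1/7) = 14.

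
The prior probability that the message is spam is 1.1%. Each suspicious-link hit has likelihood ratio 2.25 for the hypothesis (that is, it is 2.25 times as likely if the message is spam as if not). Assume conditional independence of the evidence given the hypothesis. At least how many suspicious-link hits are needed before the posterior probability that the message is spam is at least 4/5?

8

Prior odds: 0.011 ÷ 0.989 = 11/989.
Likelihood ratio per suspicious-link hit = 2.25.
Target posterior odds = 0.8/0.2 = 4.
Need (11/989) × 2.25ⁿ ≥ 4, i.e. 2.25ⁿ ≥ 3956/11.
2.25⁷ = 4782969/16384 falls short of 3956/11 but 2.25⁸ = 43046721/65536 reaches it, so n = 8.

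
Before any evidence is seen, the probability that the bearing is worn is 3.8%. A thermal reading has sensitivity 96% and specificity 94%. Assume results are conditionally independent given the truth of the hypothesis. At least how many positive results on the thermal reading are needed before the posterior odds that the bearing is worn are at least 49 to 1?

Prior odds = 0.038/0.962 = 19/481.
False-positive rate = 1 − 0.94 = 0.06; likelihood ratio of a positive = 0.96/0.06 = 16.
Target odds = 49.
Require 16ⁿ ≥ 49 ÷ (19/481) = 23569/19.
16² = 256 falls short of 23569/19 but 16³ = 4096 reaches it, so n = 3.

3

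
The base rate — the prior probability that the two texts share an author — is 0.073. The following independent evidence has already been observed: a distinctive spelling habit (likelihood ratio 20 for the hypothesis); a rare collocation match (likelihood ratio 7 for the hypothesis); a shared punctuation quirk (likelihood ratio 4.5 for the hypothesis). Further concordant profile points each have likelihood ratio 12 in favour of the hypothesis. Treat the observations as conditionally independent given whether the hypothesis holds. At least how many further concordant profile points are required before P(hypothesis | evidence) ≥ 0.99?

1

Prior odds = 0.073/0.927 = 73/927.
Combined Bayes factor of the evidence already in hand = 20 × 7 × 4.5 = 630.
Odds after that evidence = (73/927) × 630 = 5110/103.
Target odds = 0.99/0.01 = 99.
Need 12ⁿ ≥ 99 ÷ (5110/103) = 10197/5110.
12¹ = 12, which meets the required 10197/5110; so n = 1.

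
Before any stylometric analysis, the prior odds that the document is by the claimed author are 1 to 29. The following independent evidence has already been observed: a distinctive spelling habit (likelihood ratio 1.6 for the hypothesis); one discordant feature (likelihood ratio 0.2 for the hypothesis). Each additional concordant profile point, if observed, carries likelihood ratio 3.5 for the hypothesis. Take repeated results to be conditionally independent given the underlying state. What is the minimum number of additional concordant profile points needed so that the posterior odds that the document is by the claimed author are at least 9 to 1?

Prior odds = 1/29.
Combined Bayes factor of the evidence already in hand = 1.6 × 0.2 = 0.32.
Odds after that evidence = (1/29) × 0.32 = 8/725.
Target odds = 9.
Need 3.5ⁿ ≥ 9 ÷ (8/725) = 815.625.
3.5⁵ = 525.21875 falls short of 815.625 but 3.5⁶ = 1838.265625 reaches it, so n = 6.

6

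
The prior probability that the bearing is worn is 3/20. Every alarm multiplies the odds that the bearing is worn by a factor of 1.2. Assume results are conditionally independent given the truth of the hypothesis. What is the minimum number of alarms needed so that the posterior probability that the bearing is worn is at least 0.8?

Prior odds = 0.15/0.85 = 3/17.
Likelihood ratio per alarm = 1.2.
Target odds: 0.8 ÷ 0.2 = 4.
Require 1.2ⁿ ≥ 4 ÷ (3/17) = 68/3.
1.2¹⁷ ≈22.1861 falls short of 68/3 but 1.2¹⁸ ≈26.6233 reaches it, so n = 18.

18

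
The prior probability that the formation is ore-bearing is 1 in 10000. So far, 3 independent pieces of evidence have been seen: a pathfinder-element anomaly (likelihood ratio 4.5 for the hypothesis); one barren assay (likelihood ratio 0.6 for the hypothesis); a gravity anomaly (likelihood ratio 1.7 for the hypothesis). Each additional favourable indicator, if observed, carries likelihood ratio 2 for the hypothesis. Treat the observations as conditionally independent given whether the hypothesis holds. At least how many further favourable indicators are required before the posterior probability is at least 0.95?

Prior odds = 0.0001/0.9999 = 1/9999.
Combined Bayes factor of the evidence already in hand = 4.5 × 0.6 × 1.7 = 4.59.
Odds after that evidence = (1/9999) × 4.59 = 51/111100.
Target odds = 0.95/0.05 = 19.
Need 2ⁿ ≥ 19 ÷ (51/111100) = 2110900/51.
2¹⁵ = 32768 falls short of 2110900/51 but 2¹⁶ = 65536 reaches it, so n = 16.

16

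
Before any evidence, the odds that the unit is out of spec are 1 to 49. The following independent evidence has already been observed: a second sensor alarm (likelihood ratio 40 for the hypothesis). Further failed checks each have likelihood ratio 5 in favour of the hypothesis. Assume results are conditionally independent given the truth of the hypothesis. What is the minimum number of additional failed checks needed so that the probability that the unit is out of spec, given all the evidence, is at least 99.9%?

5

Prior odds = 1/49.
Bayes factor of the evidence already in hand = 40.
Odds after that evidence = (1/49) × 40 = 40/49.
Target odds = 0.999/0.001 = 999.
Need 5ⁿ ≥ 999 ÷ (40/49) = 1223.775.
5⁴ = 625 falls short of 1223.775 but 5⁵ = 3125 reaches it, so n = 5.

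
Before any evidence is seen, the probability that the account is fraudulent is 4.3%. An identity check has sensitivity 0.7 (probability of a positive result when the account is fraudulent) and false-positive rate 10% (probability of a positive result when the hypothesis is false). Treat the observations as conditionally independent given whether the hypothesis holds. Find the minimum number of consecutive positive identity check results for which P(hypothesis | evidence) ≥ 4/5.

3

Prior odds = 0.043/0.957 = 43/957.
Likelihood ratio of a positive result = 0.7/0.1 = 7.
Target posterior odds = 0.8/0.2 = 4.
Require 7ⁿ ≥ 4 ÷ (43/957) = 3828/43.
7² = 49 falls short of 3828/43 but 7³ = 343 reaches it, so n = 3.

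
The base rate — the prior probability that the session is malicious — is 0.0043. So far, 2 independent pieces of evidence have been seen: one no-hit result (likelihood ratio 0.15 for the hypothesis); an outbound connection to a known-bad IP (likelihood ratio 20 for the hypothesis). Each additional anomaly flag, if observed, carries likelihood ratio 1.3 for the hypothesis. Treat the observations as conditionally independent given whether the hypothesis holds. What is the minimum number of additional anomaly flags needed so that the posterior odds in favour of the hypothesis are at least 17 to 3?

24

Prior odds = 0.0043/0.9957 = 43/9957.
Combined Bayes factor of the evidence already in hand = 0.15 × 20 = 3.
Odds after that evidence = (43/9957) × 3 = 43/3319.
Target odds = 17/3.
Need 1.3ⁿ ≥ 17/3 ÷ (43/3319) = 56423/129.
1.3²³ ≈417.539 falls short of 56423/129 but 1.3²⁴ ≈542.801 reaches it, so n = 24.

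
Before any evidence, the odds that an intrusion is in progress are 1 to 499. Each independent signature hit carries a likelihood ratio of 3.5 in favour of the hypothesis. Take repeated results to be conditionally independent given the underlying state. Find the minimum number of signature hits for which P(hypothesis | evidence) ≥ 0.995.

Prior odds = 1/499.
Likelihood ratio per signature hit = 3.5.
Target posterior odds = 0.995/0.005 = 199.
Need (1/499) × 3.5ⁿ ≥ 199, i.e. 3.5ⁿ ≥ 99301.
3.5⁹ = 40353607/512 falls short of 99301 but 3.5¹⁰ = 282475249/1024 reaches it, so n = 10.

10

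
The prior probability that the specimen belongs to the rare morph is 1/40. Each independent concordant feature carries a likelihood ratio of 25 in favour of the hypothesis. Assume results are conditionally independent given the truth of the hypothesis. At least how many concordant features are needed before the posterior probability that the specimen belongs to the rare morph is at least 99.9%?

Prior odds: 0.025 ÷ 0.975 = 1/39.
Likelihood ratio per concordant feature = 25.
Target posterior odds = 0.999/0.001 = 999.
Need (1/39) × 25ⁿ ≥ 999, i.e. 25ⁿ ≥ 38961.
25³ = 15625 falls short of 38961 but 25⁴ = 390625 reaches it, so n = 4.

4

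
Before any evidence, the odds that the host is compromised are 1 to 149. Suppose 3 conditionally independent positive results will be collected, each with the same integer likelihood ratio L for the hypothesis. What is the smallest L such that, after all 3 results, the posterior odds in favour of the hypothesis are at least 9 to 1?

12

Prior odds = 1/149.
Target odds = 9.
Need L³ ≥ 9 ÷ (1/149) = 1341.
11³ = 1331 < 1341 ≤ 1728 = 12³, so L = 12.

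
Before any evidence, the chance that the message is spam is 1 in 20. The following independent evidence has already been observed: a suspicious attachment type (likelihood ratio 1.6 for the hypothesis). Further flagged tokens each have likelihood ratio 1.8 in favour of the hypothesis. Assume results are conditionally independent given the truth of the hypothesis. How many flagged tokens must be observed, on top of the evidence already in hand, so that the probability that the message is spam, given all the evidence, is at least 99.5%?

14

Prior odds = 0.05/0.95 = 1/19.
Bayes factor of the evidence already in hand = 1.6.
Odds after that evidence = (1/19) × 1.6 = 8/95.
Target odds = 0.995/0.005 = 199.
Need 1.8ⁿ ≥ 199 ÷ (8/95) = 2363.125.
1.8¹³ ≈2082.3 falls short of 2363.125 but 1.8¹⁴ ≈3748.13 reaches it, so n = 14.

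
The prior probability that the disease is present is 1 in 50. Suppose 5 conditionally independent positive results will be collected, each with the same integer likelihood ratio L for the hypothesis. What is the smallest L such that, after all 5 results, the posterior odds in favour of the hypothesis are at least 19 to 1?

Prior odds = 0.02/0.98 = 1/49.
Target odds = 19.
Need L⁵ ≥ 19 ÷ (1/49) = 931.
3⁵ = 243 < 931 ≤ 1024 = 4⁵, so L = 4.

4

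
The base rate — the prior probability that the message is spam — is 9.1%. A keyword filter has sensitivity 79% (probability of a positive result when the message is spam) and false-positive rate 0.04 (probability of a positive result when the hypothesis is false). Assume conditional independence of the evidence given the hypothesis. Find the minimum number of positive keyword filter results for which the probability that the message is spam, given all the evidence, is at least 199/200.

Prior odds = 0.091/0.909 = 91/909.
Likelihood ratio of a positive result = 0.79/0.04 = 19.75.
Target odds: 0.995 ÷ 0.005 = 199.
Need (91/909) × 19.75ⁿ ≥ 199, i.e. 19.75ⁿ ≥ 180891/91.
19.75² = 390.0625 falls short of 180891/91 but 19.75³ = 7703.734375 reaches it, so n = 3.

3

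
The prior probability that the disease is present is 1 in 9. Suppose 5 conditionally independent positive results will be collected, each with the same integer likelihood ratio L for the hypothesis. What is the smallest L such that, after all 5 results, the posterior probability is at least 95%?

Prior odds = (1/9)/(8/9) = 0.125.
Target odds = 0.95/0.05 = 19.
Need L⁵ ≥ 19 ÷ 0.125 = 152.
2⁵ = 32 < 152 ≤ 243 = 3⁵, so L = 3.

3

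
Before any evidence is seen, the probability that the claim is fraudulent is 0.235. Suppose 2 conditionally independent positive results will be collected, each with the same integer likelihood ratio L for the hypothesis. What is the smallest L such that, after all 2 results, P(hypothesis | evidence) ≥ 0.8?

Prior odds = 0.235/0.765 = 47/153.
Target odds = 0.8/0.2 = 4.
Need L² ≥ 4 ÷ (47/153) = 612/47.
3² = 9 < 612/47 ≤ 16 = 4², so L = 4.

4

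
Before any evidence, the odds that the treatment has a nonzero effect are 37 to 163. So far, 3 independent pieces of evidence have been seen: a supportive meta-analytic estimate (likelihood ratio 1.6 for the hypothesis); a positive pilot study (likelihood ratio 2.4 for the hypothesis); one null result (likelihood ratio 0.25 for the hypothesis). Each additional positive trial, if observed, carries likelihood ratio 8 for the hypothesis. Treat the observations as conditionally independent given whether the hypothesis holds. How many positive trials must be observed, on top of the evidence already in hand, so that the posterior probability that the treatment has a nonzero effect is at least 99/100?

3

Prior odds = 37/163.
Combined Bayes factor of the evidence already in hand = 1.6 × 2.4 × 0.25 = 0.96.
Odds after that evidence = (37/163) × 0.96 = 888/4075.
Target odds = 0.99/0.01 = 99.
Need 8ⁿ ≥ 99 ÷ (888/4075) = 134475/296.
8² = 64 falls short of 134475/296 but 8³ = 512 reaches it, so n = 3.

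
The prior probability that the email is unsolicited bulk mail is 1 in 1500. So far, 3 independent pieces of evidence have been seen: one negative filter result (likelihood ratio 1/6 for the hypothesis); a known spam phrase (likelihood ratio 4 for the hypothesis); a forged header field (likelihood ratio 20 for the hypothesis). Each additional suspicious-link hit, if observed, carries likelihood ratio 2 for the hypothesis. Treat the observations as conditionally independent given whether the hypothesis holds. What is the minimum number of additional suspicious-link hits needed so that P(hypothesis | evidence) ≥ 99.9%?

Prior odds = (1/1500)/(1499/1500) = 1/1499.
Combined Bayes factor of the evidence already in hand = (1/6) × 4 × 20 = 40/3.
Odds after that evidence = (1/1499) × 40/3 = 40/4497.
Target odds = 0.999/0.001 = 999.
Need 2ⁿ ≥ 999 ÷ (40/4497) = 112312.575.
2¹⁶ = 65536 falls short of 112312.575 but 2¹⁷ = 131072 reaches it, so n = 17.

17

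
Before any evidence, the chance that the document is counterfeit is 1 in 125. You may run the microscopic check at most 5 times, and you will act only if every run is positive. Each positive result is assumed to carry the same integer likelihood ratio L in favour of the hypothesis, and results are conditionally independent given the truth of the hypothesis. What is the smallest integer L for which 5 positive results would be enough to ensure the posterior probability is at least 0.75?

4

Prior odds = 0.008/0.992 = 1/124.
Target odds = 0.75/0.25 = 3.
Need L⁵ ≥ 3 ÷ (1/124) = 372.
3⁵ = 243 < 372 ≤ 1024 = 4⁵, so L = 4.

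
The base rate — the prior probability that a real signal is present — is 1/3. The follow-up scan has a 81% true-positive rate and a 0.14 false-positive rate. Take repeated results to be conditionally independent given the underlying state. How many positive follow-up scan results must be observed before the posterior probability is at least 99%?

4

Prior odds = (1/3)/(2/3) = 0.5.
Likelihood ratio of a positive result = 0.81/0.14 = 81/14.
Target posterior odds = 0.99/0.01 = 99.
Require (81/14)ⁿ ≥ 99 ÷ 0.5 = 198.
(81/14)³ = 531441/2744 falls short of 198 but (81/14)⁴ = 43046721/38416 reaches it, so n = 4.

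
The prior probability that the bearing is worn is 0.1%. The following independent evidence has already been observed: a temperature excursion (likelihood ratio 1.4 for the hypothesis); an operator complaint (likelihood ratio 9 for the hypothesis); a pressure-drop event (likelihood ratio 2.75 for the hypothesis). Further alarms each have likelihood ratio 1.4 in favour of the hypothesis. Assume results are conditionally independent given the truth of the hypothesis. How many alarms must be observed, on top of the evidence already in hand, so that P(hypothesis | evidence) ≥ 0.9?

17

Prior odds = 0.001/0.999 = 1/999.
Combined Bayes factor of the evidence already in hand = 1.4 × 9 × 2.75 = 34.65.
Odds after that evidence = (1/999) × 34.65 = 77/2220.
Target odds = 0.9/0.1 = 9.
Need 1.4ⁿ ≥ 9 ÷ (77/2220) = 19980/77.
1.4¹⁶ ≈217.795 falls short of 19980/77 but 1.4¹⁷ ≈304.913 reaches it, so n = 17.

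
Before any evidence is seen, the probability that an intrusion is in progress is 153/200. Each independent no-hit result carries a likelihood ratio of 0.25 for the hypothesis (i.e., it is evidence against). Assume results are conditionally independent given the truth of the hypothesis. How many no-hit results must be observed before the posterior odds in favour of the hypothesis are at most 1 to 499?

6

Prior odds = 0.765/0.235 = 153/47.
Likelihood ratio per no-hit result = 0.25.
Target odds = 1/499.
Need (153/47) × 0.25ⁿ ≤ 1/499, i.e. 0.25ⁿ ≤ 47/76347.
0.25⁵ = 1/1024 is still above 47/76347 but 0.25⁶ = 1/4096 is at or below it, so n = 6.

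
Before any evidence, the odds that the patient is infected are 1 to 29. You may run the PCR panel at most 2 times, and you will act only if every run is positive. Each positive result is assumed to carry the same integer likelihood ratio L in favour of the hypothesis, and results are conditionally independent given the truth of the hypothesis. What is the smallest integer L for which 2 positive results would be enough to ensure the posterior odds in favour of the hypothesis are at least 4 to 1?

Prior odds = 1/29.
Target odds = 4.
Need L² ≥ 4 ÷ (1/29) = 116.
10² = 100 < 116 ≤ 121 = 11², so L = 11.

11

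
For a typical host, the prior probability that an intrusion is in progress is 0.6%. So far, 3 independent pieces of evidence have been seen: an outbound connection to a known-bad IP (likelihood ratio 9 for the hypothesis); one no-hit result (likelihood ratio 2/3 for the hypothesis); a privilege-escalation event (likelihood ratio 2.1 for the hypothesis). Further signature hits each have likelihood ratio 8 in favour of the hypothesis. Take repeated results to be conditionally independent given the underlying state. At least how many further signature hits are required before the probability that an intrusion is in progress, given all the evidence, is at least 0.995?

4

Prior odds = 0.006/0.994 = 3/497.
Combined Bayes factor of the evidence already in hand = 9 × (2/3) × 2.1 = 12.6.
Odds after that evidence = (3/497) × 12.6 = 27/355.
Target odds = 0.995/0.005 = 199.
Need 8ⁿ ≥ 199 ÷ (27/355) = 70645/27.
8³ = 512 falls short of 70645/27 but 8⁴ = 4096 reaches it, so n = 4.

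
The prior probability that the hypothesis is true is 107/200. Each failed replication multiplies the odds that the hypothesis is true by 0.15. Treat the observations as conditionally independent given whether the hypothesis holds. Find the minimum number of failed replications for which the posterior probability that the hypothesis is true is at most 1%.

3

Prior odds = 0.535/0.465 = 107/93.
Likelihood ratio per failed replication = 0.15.
Target posterior odds = 0.01/0.99 = 1/99.
Require 0.15ⁿ ≤ 1/99 ÷ (107/93) = 31/3531.
0.15² = 0.0225 is still above 31/3531 but 0.15³ = 0.003375 is at or below it, so n = 3.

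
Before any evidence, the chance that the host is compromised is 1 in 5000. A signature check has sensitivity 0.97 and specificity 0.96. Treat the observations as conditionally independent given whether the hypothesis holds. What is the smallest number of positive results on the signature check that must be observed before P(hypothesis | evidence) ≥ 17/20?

4

Prior odds = 0.0002/0.9998 = 1/4999.
False-positive rate = 1 − 0.96 = 0.04; likelihood ratio of a positive = 0.97/0.04 = 24.25.
Target odds: 0.85 ÷ 0.15 = 17/3.
Require 24.25ⁿ ≥ 17/3 ÷ (1/4999) = 84983/3.
24.25³ = 912673/64 falls short of 84983/3 but 24.25⁴ = 88529281/256 reaches it, so n = 4.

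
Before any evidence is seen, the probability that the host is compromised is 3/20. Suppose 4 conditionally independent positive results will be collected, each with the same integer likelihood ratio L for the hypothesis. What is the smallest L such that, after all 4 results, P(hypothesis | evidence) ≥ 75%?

3

Prior odds = 0.15/0.85 = 3/17.
Target odds = 0.75/0.25 = 3.
Need L⁴ ≥ 3 ÷ (3/17) = 17.
2⁴ = 16 < 17 ≤ 81 = 3⁴, so L = 3.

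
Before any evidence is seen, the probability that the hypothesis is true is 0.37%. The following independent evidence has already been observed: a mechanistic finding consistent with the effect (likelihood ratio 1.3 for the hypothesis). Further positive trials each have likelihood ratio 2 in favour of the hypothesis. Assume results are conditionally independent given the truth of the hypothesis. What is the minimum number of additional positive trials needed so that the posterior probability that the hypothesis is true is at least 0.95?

Prior odds = 0.0037/0.9963 = 37/9963.
Bayes factor of the evidence already in hand = 1.3.
Odds after that evidence = (37/9963) × 1.3 = 481/99630.
Target odds = 0.95/0.05 = 19.
Need 2ⁿ ≥ 19 ÷ (481/99630) = 1892970/481.
2¹¹ = 2048 falls short of 1892970/481 but 2¹² = 4096 reaches it, so n = 12.

12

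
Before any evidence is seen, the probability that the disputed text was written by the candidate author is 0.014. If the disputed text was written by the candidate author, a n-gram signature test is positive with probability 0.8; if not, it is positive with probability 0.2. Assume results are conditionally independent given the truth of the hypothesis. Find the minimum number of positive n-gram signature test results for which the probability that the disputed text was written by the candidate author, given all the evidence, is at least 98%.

6

Prior odds = 0.014/0.986 = 7/493.
Likelihood ratio of a positive = 0.8/0.2 = 4.
Target odds: 0.98 ÷ 0.02 = 49.
Need (7/493) × 4ⁿ ≥ 49, i.e. 4ⁿ ≥ 3451.
4⁵ = 1024 falls short of 3451 but 4⁶ = 4096 reaches it, so n = 6.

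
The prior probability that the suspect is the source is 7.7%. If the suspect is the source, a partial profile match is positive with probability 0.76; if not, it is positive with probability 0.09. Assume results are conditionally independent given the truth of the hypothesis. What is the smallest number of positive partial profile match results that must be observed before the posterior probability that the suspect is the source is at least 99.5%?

4

Prior odds: 0.077 ÷ 0.923 = 77/923.
Likelihood ratio of a positive = 0.76/0.09 = 76/9.
Target posterior odds = 0.995/0.005 = 199.
Need (77/923) × (76/9)ⁿ ≥ 199, i.e. (76/9)ⁿ ≥ 183677/77.
(76/9)³ = 438976/729 falls short of 183677/77 but (76/9)⁴ = 33362176/6561 reaches it, so n = 4.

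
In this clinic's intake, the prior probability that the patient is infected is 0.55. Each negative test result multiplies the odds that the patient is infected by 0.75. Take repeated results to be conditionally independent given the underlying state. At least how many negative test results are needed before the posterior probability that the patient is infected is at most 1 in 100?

17

Prior odds: 0.55 ÷ 0.45 = 11/9.
Likelihood ratio per negative test result = 0.75.
Target odds: 0.01 ÷ 0.99 = 1/99.
Need (11/9) × 0.75ⁿ ≤ 1/99, i.e. 0.75ⁿ ≤ 1/121.
0.75¹⁶ ≈0.0100226 is still above 1/121 but 0.75¹⁷ ≈0.00751695 is at or below it, so n = 17.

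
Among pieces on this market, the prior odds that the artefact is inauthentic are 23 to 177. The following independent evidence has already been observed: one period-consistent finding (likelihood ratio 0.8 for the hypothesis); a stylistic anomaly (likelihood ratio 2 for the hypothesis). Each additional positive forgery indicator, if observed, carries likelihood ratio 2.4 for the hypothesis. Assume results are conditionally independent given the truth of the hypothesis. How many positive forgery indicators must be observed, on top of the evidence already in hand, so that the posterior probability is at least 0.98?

Prior odds = 23/177.
Combined Bayes factor of the evidence already in hand = 0.8 × 2 = 1.6.
Odds after that evidence = (23/177) × 1.6 = 184/885.
Target odds = 0.98/0.02 = 49.
Need 2.4ⁿ ≥ 49 ÷ (184/885) = 43365/184.
2.4⁶ = 2985984/15625 falls short of 43365/184 but 2.4⁷ = 35831808/78125 reaches it, so n = 7.

7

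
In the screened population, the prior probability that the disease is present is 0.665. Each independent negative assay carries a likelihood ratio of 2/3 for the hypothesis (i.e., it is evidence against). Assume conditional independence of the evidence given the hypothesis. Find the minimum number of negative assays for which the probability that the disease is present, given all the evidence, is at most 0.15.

6

Prior odds = 0.665/0.335 = 133/67.
Likelihood ratio per negative assay = 2/3.
Target odds: 0.15 ÷ 0.85 = 3/17.
Require (2/3)ⁿ ≤ 3/17 ÷ (133/67) = 201/2261.
(2/3)⁵ = 32/243 is still above 201/2261 but (2/3)⁶ = 64/729 is at or below it, so n = 6.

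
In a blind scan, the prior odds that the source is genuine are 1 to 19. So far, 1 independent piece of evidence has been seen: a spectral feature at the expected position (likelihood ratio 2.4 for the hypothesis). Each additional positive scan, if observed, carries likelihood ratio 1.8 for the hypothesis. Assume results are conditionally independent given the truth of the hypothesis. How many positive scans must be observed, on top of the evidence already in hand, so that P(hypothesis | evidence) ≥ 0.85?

7

Prior odds = 1/19.
Bayes factor of the evidence already in hand = 2.4.
Odds after that evidence = (1/19) × 2.4 = 12/95.
Target odds = 0.85/0.15 = 17/3.
Need 1.8ⁿ ≥ 17/3 ÷ (12/95) = 1615/36.
1.8⁶ = 531441/15625 falls short of 1615/36 but 1.8⁷ = 4782969/78125 reaches it, so n = 7.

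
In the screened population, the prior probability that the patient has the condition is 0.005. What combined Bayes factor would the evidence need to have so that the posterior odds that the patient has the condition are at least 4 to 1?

796

Prior odds = 0.005/0.995 = 1/199.
Target odds = 4.
Required Bayes factor = 4 ÷ (1/199) = 796.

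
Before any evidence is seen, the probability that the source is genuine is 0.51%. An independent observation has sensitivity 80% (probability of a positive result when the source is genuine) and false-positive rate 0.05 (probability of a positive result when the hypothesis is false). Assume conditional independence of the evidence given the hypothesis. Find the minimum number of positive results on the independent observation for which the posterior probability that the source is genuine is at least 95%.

Prior odds = 0.0051/0.9949 = 51/9949.
Likelihood ratio of a positive result = 0.8/0.05 = 16.
Target odds: 0.95 ÷ 0.05 = 19.
Require 16ⁿ ≥ 19 ÷ (51/9949) = 189031/51.
16² = 256 falls short of 189031/51 but 16³ = 4096 reaches it, so n = 3.

3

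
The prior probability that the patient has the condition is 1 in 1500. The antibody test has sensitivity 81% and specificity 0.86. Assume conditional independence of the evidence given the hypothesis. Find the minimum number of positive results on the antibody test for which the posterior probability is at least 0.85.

Prior odds = (1/1500)/(1499/1500) = 1/1499.
False-positive rate = 1 − 0.86 = 0.14; likelihood ratio of a positive = 0.81/0.14 = 81/14.
Target posterior odds = 0.85/0.15 = 17/3.
Require (81/14)ⁿ ≥ 17/3 ÷ (1/1499) = 25483/3.
(81/14)⁵ ≈6483.13 falls short of 25483/3 but (81/14)⁶ ≈37509.6 reaches it, so n = 6.

6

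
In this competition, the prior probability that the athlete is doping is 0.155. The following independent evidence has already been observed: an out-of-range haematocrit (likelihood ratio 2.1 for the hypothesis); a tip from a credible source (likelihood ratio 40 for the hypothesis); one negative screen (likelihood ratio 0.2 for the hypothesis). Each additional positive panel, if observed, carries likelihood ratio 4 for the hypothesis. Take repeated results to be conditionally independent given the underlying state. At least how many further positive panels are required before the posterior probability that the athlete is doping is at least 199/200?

4

Prior odds = 0.155/0.845 = 31/169.
Combined Bayes factor of the evidence already in hand = 2.1 × 40 × 0.2 = 16.8.
Odds after that evidence = (31/169) × 16.8 = 2604/845.
Target odds = 0.995/0.005 = 199.
Need 4ⁿ ≥ 199 ÷ (2604/845) = 168155/2604.
4³ = 64 falls short of 168155/2604 but 4⁴ = 256 reaches it, so n = 4.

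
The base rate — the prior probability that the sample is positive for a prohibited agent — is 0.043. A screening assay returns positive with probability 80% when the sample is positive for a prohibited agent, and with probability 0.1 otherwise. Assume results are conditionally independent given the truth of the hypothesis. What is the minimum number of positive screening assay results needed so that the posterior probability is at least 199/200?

5

Prior odds: 0.043 ÷ 0.957 = 43/957.
Likelihood ratio of a positive result = 0.8/0.1 = 8.
Target posterior odds = 0.995/0.005 = 199.
Require 8ⁿ ≥ 199 ÷ (43/957) = 190443/43.
8⁴ = 4096 falls short of 190443/43 but 8⁵ = 32768 reaches it, so n = 5.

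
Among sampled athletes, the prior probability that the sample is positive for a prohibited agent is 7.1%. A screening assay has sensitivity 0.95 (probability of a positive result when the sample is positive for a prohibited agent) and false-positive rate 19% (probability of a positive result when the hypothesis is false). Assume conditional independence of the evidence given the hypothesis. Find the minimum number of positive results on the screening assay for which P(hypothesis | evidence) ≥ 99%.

5

Prior odds: 0.071 ÷ 0.929 = 71/929.
Likelihood ratio of a positive result = 0.95/0.19 = 5.
Target odds: 0.99 ÷ 0.01 = 99.
Need (71/929) × 5ⁿ ≥ 99, i.e. 5ⁿ ≥ 91971/71.
5⁴ = 625 falls short of 91971/71 but 5⁵ = 3125 reaches it, so n = 5.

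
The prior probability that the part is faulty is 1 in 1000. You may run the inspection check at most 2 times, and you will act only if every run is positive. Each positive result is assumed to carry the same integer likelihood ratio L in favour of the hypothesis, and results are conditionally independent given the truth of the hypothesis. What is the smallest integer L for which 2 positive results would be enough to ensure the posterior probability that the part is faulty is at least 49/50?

222

Prior odds = 0.001/0.999 = 1/999.
Target odds = 0.98/0.02 = 49.
Need L² ≥ 49 ÷ (1/999) = 48951.
221² = 48841 < 48951 ≤ 49284 = 222², so L = 222.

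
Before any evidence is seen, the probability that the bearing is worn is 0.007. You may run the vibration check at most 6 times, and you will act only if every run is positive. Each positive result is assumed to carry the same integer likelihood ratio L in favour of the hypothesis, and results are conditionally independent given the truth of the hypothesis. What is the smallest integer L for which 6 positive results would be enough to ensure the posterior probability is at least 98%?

Prior odds = 0.007/0.993 = 7/993.
Target odds = 0.98/0.02 = 49.
Need L⁶ ≥ 49 ÷ (7/993) = 6951.
4⁶ = 4096 < 6951 ≤ 15625 = 5⁶, so L = 5.

5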